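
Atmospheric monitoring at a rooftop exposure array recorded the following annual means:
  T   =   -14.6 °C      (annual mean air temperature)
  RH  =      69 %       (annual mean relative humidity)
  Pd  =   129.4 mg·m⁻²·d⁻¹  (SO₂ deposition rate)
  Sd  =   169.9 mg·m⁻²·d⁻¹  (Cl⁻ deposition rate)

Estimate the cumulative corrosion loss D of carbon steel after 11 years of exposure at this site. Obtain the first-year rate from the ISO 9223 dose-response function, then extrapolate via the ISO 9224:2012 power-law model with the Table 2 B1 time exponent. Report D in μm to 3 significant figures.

carbon steel: T≤10 °C ⇒ hinge +0.150·(-14.6−10) = -3.6900
  sulphur-dioxide contribution → 2.203 μm/a
  chloride contribution → 13.38 μm/a
  total first-year rate 15.59 μm/a
Power-law: D(11) = r_corr · 11^0.523
  D(11) = 15.59 × 11^0.523 = 15.59 × 3.505 = 54.63 μm

D(11) = 54.6 μm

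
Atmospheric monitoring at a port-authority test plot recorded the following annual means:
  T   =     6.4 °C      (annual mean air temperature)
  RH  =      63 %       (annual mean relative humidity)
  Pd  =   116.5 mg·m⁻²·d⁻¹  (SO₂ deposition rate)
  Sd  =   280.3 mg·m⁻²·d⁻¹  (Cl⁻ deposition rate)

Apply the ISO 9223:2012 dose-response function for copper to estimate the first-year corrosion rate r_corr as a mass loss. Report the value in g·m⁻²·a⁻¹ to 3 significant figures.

r_corr = 9.84 g·m⁻²·a⁻¹

copper: T≤10 °C ⇒ hinge +0.126·(6.4−10) = -0.4536
  Pd branch = 0.0053·Pd^0.26·e^(0.059·RH+f) = 0.4773 μm/a
  Sd branch = 0.01025·Sd^0.27·e^(0.036·RH+0.049·T) = 0.6205 μm/a
  r_corr = 0.4773 + 0.6205 = 1.098 μm/a
Convert to mass loss: 1.098 μm/a × 8.96 g/cm³ = 9.837 g·m⁻²·a⁻¹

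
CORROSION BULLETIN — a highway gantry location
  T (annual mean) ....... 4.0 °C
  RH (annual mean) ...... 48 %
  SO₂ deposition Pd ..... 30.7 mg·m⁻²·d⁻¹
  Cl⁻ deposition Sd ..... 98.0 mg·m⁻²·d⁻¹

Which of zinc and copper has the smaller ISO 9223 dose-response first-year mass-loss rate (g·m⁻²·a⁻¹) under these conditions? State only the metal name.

zinc: temperature factor f = +0.038·(-6.0) = -0.2280
  Pd branch = 0.0129·Pd^0.44·e^(0.046·RH+f) = 0.4215 μm/a
  Cl⁻ term: 0.0175·98.0^0.57·exp(0.008·48+0.085·4.0) = 0.4926
  r_corr = 0.4215 + 0.4926 = 0.9141 μm/a
  mass loss = 0.9141 μm/a × 7.14 g/cm³ = 6.527 g·m⁻²·a⁻¹
copper: f(T) = +0.126·(T−10) [T≤10 °C] = -0.7560
  SO₂ term: 0.0053·30.7^0.26·exp(0.059·48-0.7560) = 0.1029
  Cl⁻ term: 0.01025·98.0^0.27·exp(0.036·48+0.049·4.0) = 0.2421
  sum: 0.1029 + 0.2421 → r_corr = 0.345 μm/a
  mass loss = 0.345 μm/a × 8.96 g/cm³ = 3.091 g·m⁻²·a⁻¹
Ordering by g·m⁻²·a⁻¹: zinc (6.53) > copper (3.09)

copper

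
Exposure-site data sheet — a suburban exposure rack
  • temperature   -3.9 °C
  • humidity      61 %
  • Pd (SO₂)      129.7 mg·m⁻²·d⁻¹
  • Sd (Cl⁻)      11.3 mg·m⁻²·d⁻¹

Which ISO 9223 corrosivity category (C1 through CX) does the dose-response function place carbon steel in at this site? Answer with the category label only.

carbon steel: T≤10 °C ⇒ hinge +0.150·(-3.9−10) = -2.0850
  SO₂ term: 1.77·129.7^0.52·exp(0.02·61-2.0850) = 9.355
  Sd branch = 0.102·Sd^0.62·e^(0.033·RH+0.04·T) = 2.938 μm/a
  r_corr = 9.355 + 2.938 = 12.29 μm/a
ISO 9223 Table 2 (carbon steel): 1.3 < 12.3 ≤ 25 μm/a ⇒ C2

C2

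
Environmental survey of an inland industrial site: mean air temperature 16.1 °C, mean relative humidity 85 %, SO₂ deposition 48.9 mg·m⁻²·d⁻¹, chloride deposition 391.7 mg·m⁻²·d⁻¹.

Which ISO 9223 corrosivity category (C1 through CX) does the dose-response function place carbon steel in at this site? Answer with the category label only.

C5

carbon steel: T>10 °C ⇒ hinge -0.054·(16.1−10) = -0.3294
  SO₂ term: 1.77·48.9^0.52·exp(0.02·85-0.3294) = 52.68
  Sd branch = 0.102·Sd^0.62·e^(0.033·RH+0.04·T) = 130.1 μm/a
  sum: 52.68 + 130.1 → r_corr = 182.7 μm/a
Category bounds: 80…200 μm/a bracket r_corr ⇒ C5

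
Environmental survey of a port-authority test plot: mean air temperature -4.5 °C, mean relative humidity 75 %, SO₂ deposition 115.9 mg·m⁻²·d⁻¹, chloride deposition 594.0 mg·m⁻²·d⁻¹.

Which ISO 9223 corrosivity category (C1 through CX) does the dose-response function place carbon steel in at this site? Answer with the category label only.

carbon steel: T≤10 °C ⇒ hinge +0.150·(-4.5−10) = -2.1750
  sulphur-dioxide contribution → 10.67 μm/a
  chloride contribution → 53.09 μm/a
  ⇒ r_corr(carbon steel) = 63.76 μm/a
63.8 μm/a falls in (50, 80] for carbon steel → category C4

C4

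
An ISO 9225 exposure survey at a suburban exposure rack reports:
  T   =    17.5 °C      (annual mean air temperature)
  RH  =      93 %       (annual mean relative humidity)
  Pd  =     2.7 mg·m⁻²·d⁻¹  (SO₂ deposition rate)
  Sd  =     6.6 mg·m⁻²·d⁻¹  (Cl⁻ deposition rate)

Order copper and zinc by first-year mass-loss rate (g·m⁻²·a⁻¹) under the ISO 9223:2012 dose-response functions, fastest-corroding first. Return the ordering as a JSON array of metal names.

["copper", "zinc"]

copper: f(T) = -0.080·(T−10) [T>10 °C] = -0.6000
  SO₂ term: 0.0053·2.7^0.26·exp(0.059·93-0.6000) = 0.9096
  Sd branch = 0.01025·Sd^0.27·e^(0.036·RH+0.049·T) = 1.144 μm/a
  sum: 0.9096 + 1.144 → r_corr = 2.054 μm/a
  mass loss = 2.054 μm/a × 8.96 g/cm³ = 18.4 g·m⁻²·a⁻¹
zinc: temperature factor f = -0.071·(7.5) = -0.5325
  Pd branch = 0.0129·Pd^0.44·e^(0.046·RH+f) = 0.8454 μm/a
  Sd branch = 0.0175·Sd^0.57·e^(0.008·RH+0.085·T) = 0.4779 μm/a
  sum: 0.8454 + 0.4779 → r_corr = 1.323 μm/a
  mass loss = 1.323 μm/a × 7.14 g/cm³ = 9.448 g·m⁻²·a⁻¹
Ordering by g·m⁻²·a⁻¹: copper (18.4) > zinc (9.45)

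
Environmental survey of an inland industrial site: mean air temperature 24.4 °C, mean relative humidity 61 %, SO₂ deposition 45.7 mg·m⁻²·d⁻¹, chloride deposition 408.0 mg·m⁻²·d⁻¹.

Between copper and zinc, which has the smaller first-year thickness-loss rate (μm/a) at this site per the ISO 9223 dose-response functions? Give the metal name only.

copper

copper: f(T) = -0.080·(T−10) [T>10 °C] = -1.1520
  sulphur-dioxide contribution → 0.1654 μm/a
  chloride contribution → 1.544 μm/a
  ⇒ r_corr(copper) = 1.709 μm/a
zinc: f(T) = -0.071·(T−10) [T>10 °C] = -1.0224
  sulphur-dioxide contribution → 0.4126 μm/a
  chloride contribution → 6.979 μm/a
  total first-year rate 7.391 μm/a
Ordering by μm/a: zinc (7.39) > copper (1.71)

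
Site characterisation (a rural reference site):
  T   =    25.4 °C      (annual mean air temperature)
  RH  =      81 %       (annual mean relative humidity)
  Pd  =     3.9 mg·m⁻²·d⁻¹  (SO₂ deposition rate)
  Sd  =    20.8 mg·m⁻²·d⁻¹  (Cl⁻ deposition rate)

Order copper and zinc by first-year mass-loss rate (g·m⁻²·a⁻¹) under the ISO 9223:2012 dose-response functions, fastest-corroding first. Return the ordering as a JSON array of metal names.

["copper", "zinc"]

copper: temperature factor f = -0.080·(15.4) = -1.2320
  sulphur-dioxide contribution → 0.2621 μm/a
  chloride contribution → 1.491 μm/a
  total first-year rate 1.753 μm/a
  mass loss = 1.753 μm/a × 8.96 g/cm³ = 15.71 g·m⁻²·a⁻¹
zinc: T>10 °C ⇒ hinge -0.071·(25.4−10) = -1.0934
  sulphur-dioxide contribution → 0.3266 μm/a
  chloride contribution → 1.635 μm/a
  ⇒ r_corr(zinc) = 1.961 μm/a
  mass loss = 1.961 μm/a × 7.14 g/cm³ = 14 g·m⁻²·a⁻¹
Ordering by g·m⁻²·a⁻¹: copper (15.7) > zinc (14)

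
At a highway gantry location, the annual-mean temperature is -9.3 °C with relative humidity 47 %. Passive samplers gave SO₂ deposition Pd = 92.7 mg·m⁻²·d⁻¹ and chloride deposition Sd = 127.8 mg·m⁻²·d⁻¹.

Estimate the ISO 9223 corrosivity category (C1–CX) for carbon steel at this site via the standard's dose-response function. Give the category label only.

C2

carbon steel: T≤10 °C ⇒ hinge +0.150·(-9.3−10) = -2.8950
  Pd branch = 1.77·Pd^0.52·e^(0.02·RH+f) = 2.641 μm/a
  Sd branch = 0.102·Sd^0.62·e^(0.033·RH+0.04·T) = 6.709 μm/a
  sum: 2.641 + 6.709 → r_corr = 9.351 μm/a
ISO 9223 Table 2 (carbon steel): 1.3 < 9.35 ≤ 25 μm/a ⇒ C2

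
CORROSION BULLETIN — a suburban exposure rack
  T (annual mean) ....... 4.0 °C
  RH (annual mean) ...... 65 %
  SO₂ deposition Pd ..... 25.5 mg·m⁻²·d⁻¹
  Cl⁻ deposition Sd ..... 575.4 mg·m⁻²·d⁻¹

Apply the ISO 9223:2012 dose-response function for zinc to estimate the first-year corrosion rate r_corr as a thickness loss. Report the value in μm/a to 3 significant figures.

r_corr = 2.40 μm/a

zinc: temperature factor f = +0.038·(-6.0) = -0.2280
  sulphur-dioxide contribution → 0.8492 μm/a
  chloride contribution → 1.548 μm/a
  ⇒ r_corr(zinc) = 2.397 μm/a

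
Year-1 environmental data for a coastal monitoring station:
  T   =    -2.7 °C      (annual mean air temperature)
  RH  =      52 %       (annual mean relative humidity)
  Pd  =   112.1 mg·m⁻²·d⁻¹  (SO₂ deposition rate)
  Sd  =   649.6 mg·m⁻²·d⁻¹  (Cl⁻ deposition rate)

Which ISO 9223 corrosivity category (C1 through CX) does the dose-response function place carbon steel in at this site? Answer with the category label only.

C3

carbon steel: temperature factor f = +0.150·(-12.7) = -1.9050
  sulphur-dioxide contribution → 8.672 μm/a
  chloride contribution → 28.23 μm/a
  ⇒ r_corr(carbon steel) = 36.91 μm/a
Category bounds: 25…50 μm/a bracket r_corr ⇒ C3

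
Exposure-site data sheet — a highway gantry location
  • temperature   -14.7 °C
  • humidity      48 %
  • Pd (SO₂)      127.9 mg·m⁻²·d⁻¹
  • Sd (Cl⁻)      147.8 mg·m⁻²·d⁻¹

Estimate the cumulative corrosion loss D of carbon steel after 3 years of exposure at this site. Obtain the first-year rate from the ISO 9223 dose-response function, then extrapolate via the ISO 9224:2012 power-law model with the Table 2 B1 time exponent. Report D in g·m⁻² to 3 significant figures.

carbon steel: f(T) = +0.150·(T−10) [T≤10 °C] = -3.7050
  Pd branch = 1.77·Pd^0.52·e^(0.02·RH+f) = 1.417 μm/a
  Sd branch = 0.102·Sd^0.62·e^(0.033·RH+0.04·T) = 6.114 μm/a
  sum: 1.417 + 6.114 → r_corr = 7.532 μm/a
Power-law: D(3) = r_corr · 3^0.523
  D(3) = 7.532 × 3^0.523 = 7.532 × 1.776 = 13.38 μm
  Mass loss = 13.38 μm × 7.85 g/cm³ = 105 g·m⁻²

D(3) = 105 g·m⁻²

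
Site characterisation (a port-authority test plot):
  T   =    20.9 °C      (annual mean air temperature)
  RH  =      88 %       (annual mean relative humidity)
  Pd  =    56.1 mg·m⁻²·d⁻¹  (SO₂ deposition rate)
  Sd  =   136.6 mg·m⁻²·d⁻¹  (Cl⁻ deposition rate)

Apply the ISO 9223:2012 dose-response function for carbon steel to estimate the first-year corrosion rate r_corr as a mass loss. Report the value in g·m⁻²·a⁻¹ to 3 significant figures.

carbon steel: temperature factor f = -0.054·(10.9) = -0.5886
  SO₂ term: 1.77·56.1^0.52·exp(0.02·88-0.5886) = 46.36
  Sd branch = 0.102·Sd^0.62·e^(0.033·RH+0.04·T) = 90.54 μm/a
  r_corr = 46.36 + 90.54 = 136.9 μm/a
Convert to mass loss: 136.9 μm/a × 7.85 g/cm³ = 1075 g·m⁻²·a⁻¹

r_corr = 1.07e+03 g·m⁻²·a⁻¹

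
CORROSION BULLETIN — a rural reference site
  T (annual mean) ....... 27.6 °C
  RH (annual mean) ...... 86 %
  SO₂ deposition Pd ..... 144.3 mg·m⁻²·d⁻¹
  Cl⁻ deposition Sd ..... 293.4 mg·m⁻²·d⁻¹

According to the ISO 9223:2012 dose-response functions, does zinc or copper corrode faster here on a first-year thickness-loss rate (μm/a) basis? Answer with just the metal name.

zinc

zinc: f(T) = -0.071·(T−10) [T>10 °C] = -1.2496
  SO₂ term: 0.0129·144.3^0.44·exp(0.046·86-1.2496) = 1.722
  Cl⁻ term: 0.0175·293.4^0.57·exp(0.008·86+0.085·27.6) = 9.271
  sum: 1.722 + 9.271 → r_corr = 10.99 μm/a
copper: f(T) = -0.080·(T−10) [T>10 °C] = -1.4080
  SO₂ term: 0.0053·144.3^0.26·exp(0.059·86-1.4080) = 0.7548
  Cl⁻ term: 0.01025·293.4^0.27·exp(0.036·86+0.049·27.6) = 4.063
  sum: 0.7548 + 4.063 → r_corr = 4.818 μm/a
Ordering by μm/a: zinc (11) > copper (4.82)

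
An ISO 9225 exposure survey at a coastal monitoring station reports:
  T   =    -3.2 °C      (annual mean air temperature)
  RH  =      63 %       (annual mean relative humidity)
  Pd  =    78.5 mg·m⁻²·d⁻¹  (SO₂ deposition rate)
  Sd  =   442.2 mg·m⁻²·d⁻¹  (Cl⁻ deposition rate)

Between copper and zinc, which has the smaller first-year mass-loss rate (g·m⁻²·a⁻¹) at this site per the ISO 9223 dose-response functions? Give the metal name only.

copper

copper: T≤10 °C ⇒ hinge +0.126·(-3.2−10) = -1.6632
  sulphur-dioxide contribution → 0.1285 μm/a
  chloride contribution → 0.4385 μm/a
  total first-year rate 0.567 μm/a
  mass loss = 0.567 μm/a × 8.96 g/cm³ = 5.08 g·m⁻²·a⁻¹
zinc: T≤10 °C ⇒ hinge +0.038·(-3.2−10) = -0.5016
  sulphur-dioxide contribution → 0.9662 μm/a
  chloride contribution → 0.7109 μm/a
  ⇒ r_corr(zinc) = 1.677 μm/a
  mass loss = 1.677 μm/a × 7.14 g/cm³ = 11.97 g·m⁻²·a⁻¹
Ordering by g·m⁻²·a⁻¹: zinc (12) > copper (5.08)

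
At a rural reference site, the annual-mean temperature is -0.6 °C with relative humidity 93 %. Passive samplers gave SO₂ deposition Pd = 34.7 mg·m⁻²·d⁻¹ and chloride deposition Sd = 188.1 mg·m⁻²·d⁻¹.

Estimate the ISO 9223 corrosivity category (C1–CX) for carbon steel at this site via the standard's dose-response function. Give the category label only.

carbon steel: f(T) = +0.150·(T−10) [T≤10 °C] = -1.5900
  SO₂ term: 1.77·34.7^0.52·exp(0.02·93-1.5900) = 14.66
  Cl⁻ term: 0.102·188.1^0.62·exp(0.033·93+0.04·-0.6) = 55.1
  r_corr = 14.66 + 55.1 = 69.76 μm/a
Category bounds: 50…80 μm/a bracket r_corr ⇒ C4

C4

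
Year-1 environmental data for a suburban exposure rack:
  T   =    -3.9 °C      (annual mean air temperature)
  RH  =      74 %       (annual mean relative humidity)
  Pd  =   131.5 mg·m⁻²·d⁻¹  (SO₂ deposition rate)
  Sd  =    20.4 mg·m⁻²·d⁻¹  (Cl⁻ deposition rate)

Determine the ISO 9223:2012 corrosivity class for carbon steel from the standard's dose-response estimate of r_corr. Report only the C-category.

carbon steel: temperature factor f = +0.150·(-13.9) = -2.0850
  SO₂ term: 1.77·131.5^0.52·exp(0.02·74-2.0850) = 12.22
  Cl⁻ term: 0.102·20.4^0.62·exp(0.033·74+0.04·-3.9) = 6.507
  r_corr = 12.22 + 6.507 = 18.73 μm/a
18.7 μm/a falls in (1.3, 25] for carbon steel → category C2

C2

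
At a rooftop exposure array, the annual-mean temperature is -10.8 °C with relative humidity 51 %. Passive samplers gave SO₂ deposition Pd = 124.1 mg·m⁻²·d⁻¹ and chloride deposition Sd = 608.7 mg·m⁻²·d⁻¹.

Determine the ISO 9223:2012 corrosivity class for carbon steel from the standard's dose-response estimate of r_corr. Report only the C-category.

carbon steel: T≤10 °C ⇒ hinge +0.150·(-10.8−10) = -3.1200
  SO₂ term: 1.77·124.1^0.52·exp(0.02·51-3.1200) = 2.659
  Sd branch = 0.102·Sd^0.62·e^(0.033·RH+0.04·T) = 18.98 μm/a
  r_corr = 2.659 + 18.98 = 21.64 μm/a
21.6 μm/a falls in (1.3, 25] for carbon steel → category C2

C2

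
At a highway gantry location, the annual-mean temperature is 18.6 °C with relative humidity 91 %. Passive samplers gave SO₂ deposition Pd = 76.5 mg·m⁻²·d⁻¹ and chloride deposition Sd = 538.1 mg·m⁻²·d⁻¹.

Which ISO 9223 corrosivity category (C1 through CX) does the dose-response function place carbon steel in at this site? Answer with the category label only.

carbon steel: f(T) = -0.054·(T−10) [T>10 °C] = -0.4644
  sulphur-dioxide contribution → 65.49 μm/a
  chloride contribution → 213.3 μm/a
  total first-year rate 278.8 μm/a
Category bounds: 200…700 μm/a bracket r_corr ⇒ CX

CX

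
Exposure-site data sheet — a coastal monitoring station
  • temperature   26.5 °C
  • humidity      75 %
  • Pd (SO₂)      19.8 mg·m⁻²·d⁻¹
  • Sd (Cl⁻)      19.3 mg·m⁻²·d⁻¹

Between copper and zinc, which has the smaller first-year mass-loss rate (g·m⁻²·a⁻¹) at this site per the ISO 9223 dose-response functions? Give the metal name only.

copper

copper: f(T) = -0.080·(T−10) [T>10 °C] = -1.3200
  sulphur-dioxide contribution → 0.257 μm/a
  chloride contribution → 1.243 μm/a
  ⇒ r_corr(copper) = 1.5 μm/a
  mass loss = 1.5 μm/a × 8.96 g/cm³ = 13.44 g·m⁻²·a⁻¹
zinc: temperature factor f = -0.071·(16.5) = -1.1715
  sulphur-dioxide contribution → 0.4684 μm/a
  chloride contribution → 1.639 μm/a
  ⇒ r_corr(zinc) = 2.108 μm/a
  mass loss = 2.108 μm/a × 7.14 g/cm³ = 15.05 g·m⁻²·a⁻¹
Ordering by g·m⁻²·a⁻¹: zinc (15) > copper (13.4)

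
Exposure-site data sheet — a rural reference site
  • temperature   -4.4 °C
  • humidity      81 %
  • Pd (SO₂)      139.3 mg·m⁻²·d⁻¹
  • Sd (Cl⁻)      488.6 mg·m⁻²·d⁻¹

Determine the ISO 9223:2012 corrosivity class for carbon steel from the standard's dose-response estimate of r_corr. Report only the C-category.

C4

carbon steel: temperature factor f = +0.150·(-14.4) = -2.1600
  SO₂ term: 1.77·139.3^0.52·exp(0.02·81-2.1600) = 13.44
  Cl⁻ term: 0.102·488.6^0.62·exp(0.033·81+0.04·-4.4) = 57.57
  sum: 13.44 + 57.57 → r_corr = 71.01 μm/a
Category bounds: 50…80 μm/a bracket r_corr ⇒ C4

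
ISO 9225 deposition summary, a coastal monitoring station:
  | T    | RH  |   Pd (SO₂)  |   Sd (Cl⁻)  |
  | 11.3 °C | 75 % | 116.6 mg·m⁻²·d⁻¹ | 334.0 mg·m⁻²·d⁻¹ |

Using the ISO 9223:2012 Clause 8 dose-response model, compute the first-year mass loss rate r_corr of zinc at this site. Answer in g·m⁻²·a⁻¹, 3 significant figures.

zinc: temperature factor f = -0.071·(1.3) = -0.0923
  sulphur-dioxide contribution → 3.007 μm/a
  chloride contribution → 2.287 μm/a
  ⇒ r_corr(zinc) = 5.294 μm/a
Convert to mass loss: 5.294 μm/a × 7.14 g/cm³ = 37.8 g·m⁻²·a⁻¹

r_corr = 37.8 g·m⁻²·a⁻¹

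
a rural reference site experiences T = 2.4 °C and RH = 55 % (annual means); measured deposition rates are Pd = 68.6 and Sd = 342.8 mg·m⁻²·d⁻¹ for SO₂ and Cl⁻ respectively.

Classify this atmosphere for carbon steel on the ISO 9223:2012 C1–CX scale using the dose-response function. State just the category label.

C3

carbon steel: temperature factor f = +0.150·(-7.6) = -1.1400
  SO₂ term: 1.77·68.6^0.52·exp(0.02·55-1.1400) = 15.33
  Cl⁻ term: 0.102·342.8^0.62·exp(0.033·55+0.04·2.4) = 25.72
  sum: 15.33 + 25.72 → r_corr = 41.05 μm/a
ISO 9223 Table 2 (carbon steel): 25 < 41 ≤ 50 μm/a ⇒ C3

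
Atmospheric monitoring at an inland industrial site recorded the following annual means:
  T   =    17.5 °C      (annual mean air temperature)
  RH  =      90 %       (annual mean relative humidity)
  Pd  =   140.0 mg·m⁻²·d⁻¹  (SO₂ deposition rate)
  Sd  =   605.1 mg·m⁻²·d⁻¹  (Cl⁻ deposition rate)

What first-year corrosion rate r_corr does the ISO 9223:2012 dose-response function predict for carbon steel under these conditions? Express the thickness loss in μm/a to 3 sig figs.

carbon steel: T>10 °C ⇒ hinge -0.054·(17.5−10) = -0.4050
  sulphur-dioxide contribution → 93.28 μm/a
  chloride contribution → 212.4 μm/a
  total first-year rate 305.7 μm/a

r_corr = 306 μm/a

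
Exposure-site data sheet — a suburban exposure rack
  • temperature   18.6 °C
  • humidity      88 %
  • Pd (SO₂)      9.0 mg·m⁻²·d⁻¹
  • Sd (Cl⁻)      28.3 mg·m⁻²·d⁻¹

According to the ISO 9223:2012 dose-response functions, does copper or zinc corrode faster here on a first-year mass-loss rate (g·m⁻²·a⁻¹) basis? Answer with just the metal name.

copper

copper: temperature factor f = -0.080·(8.6) = -0.6880
  Pd branch = 0.0053·Pd^0.26·e^(0.059·RH+f) = 0.8481 μm/a
  Sd branch = 0.01025·Sd^0.27·e^(0.036·RH+0.049·T) = 1.494 μm/a
  r_corr = 0.8481 + 1.494 = 2.342 μm/a
  mass loss = 2.342 μm/a × 8.96 g/cm³ = 20.99 g·m⁻²·a⁻¹
zinc: f(T) = -0.071·(T−10) [T>10 °C] = -0.6106
  Pd branch = 0.0129·Pd^0.44·e^(0.046·RH+f) = 1.055 μm/a
  Sd branch = 0.0175·Sd^0.57·e^(0.008·RH+0.085·T) = 1.156 μm/a
  sum: 1.055 + 1.156 → r_corr = 2.211 μm/a
  mass loss = 2.211 μm/a × 7.14 g/cm³ = 15.79 g·m⁻²·a⁻¹
Ordering by g·m⁻²·a⁻¹: copper (21) > zinc (15.8)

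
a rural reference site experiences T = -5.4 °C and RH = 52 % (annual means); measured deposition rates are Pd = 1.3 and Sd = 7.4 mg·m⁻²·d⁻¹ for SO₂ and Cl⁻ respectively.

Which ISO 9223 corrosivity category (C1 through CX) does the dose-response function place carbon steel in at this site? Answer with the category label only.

C2

carbon steel: temperature factor f = +0.150·(-15.4) = -2.3100
  sulphur-dioxide contribution → 0.5697 μm/a
  chloride contribution → 1.581 μm/a
  total first-year rate 2.151 μm/a
ISO 9223 Table 2 (carbon steel): 1.3 < 2.15 ≤ 25 μm/a ⇒ C2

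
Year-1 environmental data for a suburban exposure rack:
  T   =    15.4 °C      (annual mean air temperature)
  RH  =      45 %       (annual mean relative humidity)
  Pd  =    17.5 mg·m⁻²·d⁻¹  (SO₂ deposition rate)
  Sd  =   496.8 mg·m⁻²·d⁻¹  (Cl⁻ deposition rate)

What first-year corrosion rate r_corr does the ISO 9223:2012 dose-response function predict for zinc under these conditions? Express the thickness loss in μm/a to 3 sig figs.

r_corr = 3.44 μm/a

zinc: T>10 °C ⇒ hinge -0.071·(15.4−10) = -0.3834
  SO₂ term: 0.0129·17.5^0.44·exp(0.046·45-0.3834) = 0.2455
  Cl⁻ term: 0.0175·496.8^0.57·exp(0.008·45+0.085·15.4) = 3.197
  r_corr = 0.2455 + 3.197 = 3.442 μm/a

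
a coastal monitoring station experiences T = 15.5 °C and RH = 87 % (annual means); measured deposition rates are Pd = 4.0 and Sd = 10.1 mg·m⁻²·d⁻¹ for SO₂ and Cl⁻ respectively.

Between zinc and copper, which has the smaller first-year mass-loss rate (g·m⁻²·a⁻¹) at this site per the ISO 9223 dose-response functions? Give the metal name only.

zinc

zinc: f(T) = -0.071·(T−10) [T>10 °C] = -0.3905
  Pd branch = 0.0129·Pd^0.44·e^(0.046·RH+f) = 0.8789 μm/a
  Cl⁻ term: 0.0175·10.1^0.57·exp(0.008·87+0.085·15.5) = 0.4897
  sum: 0.8789 + 0.4897 → r_corr = 1.369 μm/a
  mass loss = 1.369 μm/a × 7.14 g/cm³ = 9.772 g·m⁻²·a⁻¹
copper: f(T) = -0.080·(T−10) [T>10 °C] = -0.4400
  SO₂ term: 0.0053·4.0^0.26·exp(0.059·87-0.4400) = 0.8298
  Sd branch = 0.01025·Sd^0.27·e^(0.036·RH+0.049·T) = 0.9374 μm/a
  sum: 0.8298 + 0.9374 → r_corr = 1.767 μm/a
  mass loss = 1.767 μm/a × 8.96 g/cm³ = 15.83 g·m⁻²·a⁻¹
Ordering by g·m⁻²·a⁻¹: copper (15.8) > zinc (9.77)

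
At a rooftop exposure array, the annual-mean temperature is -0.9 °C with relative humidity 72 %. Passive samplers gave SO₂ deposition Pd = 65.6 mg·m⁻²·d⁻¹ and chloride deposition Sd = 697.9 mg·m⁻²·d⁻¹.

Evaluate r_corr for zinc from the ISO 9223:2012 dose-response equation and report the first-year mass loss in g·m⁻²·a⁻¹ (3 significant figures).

zinc: f(T) = +0.038·(T−10) [T≤10 °C] = -0.4142
  sulphur-dioxide contribution → 1.474 μm/a
  chloride contribution → 1.205 μm/a
  ⇒ r_corr(zinc) = 2.679 μm/a
Convert to mass loss: 2.679 μm/a × 7.14 g/cm³ = 19.13 g·m⁻²·a⁻¹

r_corr = 19.1 g·m⁻²·a⁻¹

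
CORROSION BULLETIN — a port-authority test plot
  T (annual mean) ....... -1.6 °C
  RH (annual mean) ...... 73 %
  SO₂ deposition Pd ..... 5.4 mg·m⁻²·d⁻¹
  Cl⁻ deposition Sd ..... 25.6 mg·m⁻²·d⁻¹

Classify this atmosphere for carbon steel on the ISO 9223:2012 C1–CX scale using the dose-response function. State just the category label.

C2

carbon steel: f(T) = +0.150·(T−10) [T≤10 °C] = -1.7400
  sulphur-dioxide contribution → 3.215 μm/a
  chloride contribution → 7.946 μm/a
  ⇒ r_corr(carbon steel) = 11.16 μm/a
11.2 μm/a falls in (1.3, 25] for carbon steel → category C2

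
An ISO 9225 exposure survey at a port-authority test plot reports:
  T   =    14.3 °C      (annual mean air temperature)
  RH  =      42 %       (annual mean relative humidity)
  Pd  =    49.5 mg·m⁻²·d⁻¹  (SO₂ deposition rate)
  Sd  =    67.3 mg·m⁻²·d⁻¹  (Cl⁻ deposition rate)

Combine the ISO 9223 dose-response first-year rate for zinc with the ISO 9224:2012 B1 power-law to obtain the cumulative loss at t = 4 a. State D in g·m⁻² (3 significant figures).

D(4) = 28.1 g·m⁻²

zinc: temperature factor f = -0.071·(4.3) = -0.3053
  Pd branch = 0.0129·Pd^0.44·e^(0.046·RH+f) = 0.3653 μm/a
  Sd branch = 0.0175·Sd^0.57·e^(0.008·RH+0.085·T) = 0.9095 μm/a
  sum: 0.3653 + 0.9095 → r_corr = 1.275 μm/a
ISO 9224: D(t) = r_corr · t^b with b = 0.813 (zinc, B1)
  D(4) = 1.275 × 4^0.813 = 1.275 × 3.087 = 3.935 μm
  Mass loss = 3.935 μm × 7.14 g/cm³ = 28.1 g·m⁻²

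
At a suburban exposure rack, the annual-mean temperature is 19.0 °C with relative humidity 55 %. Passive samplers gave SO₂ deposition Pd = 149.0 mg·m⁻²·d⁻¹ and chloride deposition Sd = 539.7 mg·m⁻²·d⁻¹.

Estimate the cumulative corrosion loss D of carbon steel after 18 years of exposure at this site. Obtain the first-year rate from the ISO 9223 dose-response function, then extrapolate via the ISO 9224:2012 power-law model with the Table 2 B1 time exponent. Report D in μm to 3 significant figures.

D(18) = 500 μm

carbon steel: T>10 °C ⇒ hinge -0.054·(19.0−10) = -0.4860
  Pd branch = 1.77·Pd^0.52·e^(0.02·RH+f) = 44.13 μm/a
  Sd branch = 0.102·Sd^0.62·e^(0.033·RH+0.04·T) = 66.2 μm/a
  sum: 44.13 + 66.2 → r_corr = 110.3 μm/a
Long-term exponent b (ISO 9224 Table 2, B1) = 0.523
  D(18) = 110.3 × 18^0.523 = 110.3 × 4.534 = 500.2 μm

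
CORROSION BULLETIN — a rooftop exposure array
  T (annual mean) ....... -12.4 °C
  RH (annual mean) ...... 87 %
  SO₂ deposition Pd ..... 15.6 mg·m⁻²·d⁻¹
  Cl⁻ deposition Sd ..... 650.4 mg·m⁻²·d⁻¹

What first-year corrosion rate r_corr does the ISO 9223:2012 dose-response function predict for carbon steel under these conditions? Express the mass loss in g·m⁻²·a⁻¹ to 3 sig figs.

carbon steel: temperature factor f = +0.150·(-22.4) = -3.3600
  Pd branch = 1.77·Pd^0.52·e^(0.02·RH+f) = 1.462 μm/a
  Sd branch = 0.102·Sd^0.62·e^(0.033·RH+0.04·T) = 60.84 μm/a
  sum: 1.462 + 60.84 → r_corr = 62.31 μm/a
Convert to mass loss: 62.31 μm/a × 7.85 g/cm³ = 489.1 g·m⁻²·a⁻¹

r_corr = 489 g·m⁻²·a⁻¹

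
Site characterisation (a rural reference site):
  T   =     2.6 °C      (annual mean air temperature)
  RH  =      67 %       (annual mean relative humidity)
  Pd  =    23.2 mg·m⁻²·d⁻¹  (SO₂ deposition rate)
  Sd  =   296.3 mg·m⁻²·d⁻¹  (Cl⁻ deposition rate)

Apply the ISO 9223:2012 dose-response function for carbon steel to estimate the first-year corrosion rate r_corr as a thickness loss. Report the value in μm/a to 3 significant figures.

r_corr = 46.6 μm/a

carbon steel: f(T) = +0.150·(T−10) [T≤10 °C] = -1.1100
  SO₂ term: 1.77·23.2^0.52·exp(0.02·67-1.1100) = 11.43
  Sd branch = 0.102·Sd^0.62·e^(0.033·RH+0.04·T) = 35.19 μm/a
  r_corr = 11.43 + 35.19 = 46.62 μm/a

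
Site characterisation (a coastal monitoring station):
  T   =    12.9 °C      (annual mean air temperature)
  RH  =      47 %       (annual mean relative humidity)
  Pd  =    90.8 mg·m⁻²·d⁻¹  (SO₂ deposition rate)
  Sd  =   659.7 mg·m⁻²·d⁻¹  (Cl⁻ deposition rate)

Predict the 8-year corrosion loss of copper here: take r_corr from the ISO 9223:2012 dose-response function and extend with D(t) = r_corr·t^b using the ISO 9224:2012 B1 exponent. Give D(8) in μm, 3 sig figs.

copper: f(T) = -0.080·(T−10) [T>10 °C] = -0.2320
  Pd branch = 0.0053·Pd^0.26·e^(0.059·RH+f) = 0.2172 μm/a
  Sd branch = 0.01025·Sd^0.27·e^(0.036·RH+0.049·T) = 0.6044 μm/a
  r_corr = 0.2172 + 0.6044 = 0.8216 μm/a
Power-law: D(8) = r_corr · 8^0.667
  D(8) = 0.8216 × 8^0.667 = 0.8216 × 4.003 = 3.289 μm

D(8) = 3.29 μm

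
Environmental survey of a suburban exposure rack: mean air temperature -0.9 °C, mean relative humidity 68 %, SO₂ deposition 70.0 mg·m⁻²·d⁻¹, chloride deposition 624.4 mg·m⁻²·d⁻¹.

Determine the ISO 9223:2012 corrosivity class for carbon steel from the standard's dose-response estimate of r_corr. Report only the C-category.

C4

carbon steel: temperature factor f = +0.150·(-10.9) = -1.6350
  sulphur-dioxide contribution → 12.25 μm/a
  chloride contribution → 50.2 μm/a
  total first-year rate 62.45 μm/a
Category bounds: 50…80 μm/a bracket r_corr ⇒ C4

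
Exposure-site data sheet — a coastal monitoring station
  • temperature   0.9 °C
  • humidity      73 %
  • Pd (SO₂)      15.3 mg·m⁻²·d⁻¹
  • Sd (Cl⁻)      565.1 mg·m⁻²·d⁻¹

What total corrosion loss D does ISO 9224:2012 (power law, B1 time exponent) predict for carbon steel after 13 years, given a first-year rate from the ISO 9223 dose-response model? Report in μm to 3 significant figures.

D(13) = 260 μm

carbon steel: f(T) = +0.150·(T−10) [T≤10 °C] = -1.3650
  SO₂ term: 1.77·15.3^0.52·exp(0.02·73-1.3650) = 8.04
  Sd branch = 0.102·Sd^0.62·e^(0.033·RH+0.04·T) = 59.81 μm/a
  r_corr = 8.04 + 59.81 = 67.85 μm/a
ISO 9224: D(t) = r_corr · t^b with b = 0.523 (carbon steel, B1)
  D(13) = 67.85 × 13^0.523 = 67.85 × 3.825 = 259.5 μm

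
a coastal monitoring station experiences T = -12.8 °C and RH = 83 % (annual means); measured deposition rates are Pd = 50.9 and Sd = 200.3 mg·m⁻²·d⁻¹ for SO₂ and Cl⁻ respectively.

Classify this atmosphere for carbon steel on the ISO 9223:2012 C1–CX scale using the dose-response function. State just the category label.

C3

carbon steel: temperature factor f = +0.150·(-22.8) = -3.4200
  Pd branch = 1.77·Pd^0.52·e^(0.02·RH+f) = 2.35 μm/a
  Sd branch = 0.102·Sd^0.62·e^(0.033·RH+0.04·T) = 25.28 μm/a
  r_corr = 2.35 + 25.28 = 27.63 μm/a
27.6 μm/a falls in (25, 50] for carbon steel → category C3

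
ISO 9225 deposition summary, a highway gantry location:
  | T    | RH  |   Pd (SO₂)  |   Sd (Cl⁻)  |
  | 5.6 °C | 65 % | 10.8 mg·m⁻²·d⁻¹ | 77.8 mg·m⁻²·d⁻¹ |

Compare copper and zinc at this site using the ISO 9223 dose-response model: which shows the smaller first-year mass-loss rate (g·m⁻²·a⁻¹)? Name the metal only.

copper

copper: T≤10 °C ⇒ hinge +0.126·(5.6−10) = -0.5544
  Pd branch = 0.0053·Pd^0.26·e^(0.059·RH+f) = 0.2616 μm/a
  Sd branch = 0.01025·Sd^0.27·e^(0.036·RH+0.049·T) = 0.4536 μm/a
  r_corr = 0.2616 + 0.4536 = 0.7153 μm/a
  mass loss = 0.7153 μm/a × 8.96 g/cm³ = 6.409 g·m⁻²·a⁻¹
zinc: T≤10 °C ⇒ hinge +0.038·(5.6−10) = -0.1672
  SO₂ term: 0.0129·10.8^0.44·exp(0.046·65-0.1672) = 0.6183
  Cl⁻ term: 0.0175·77.8^0.57·exp(0.008·65+0.085·5.6) = 0.5668
  sum: 0.6183 + 0.5668 → r_corr = 1.185 μm/a
  mass loss = 1.185 μm/a × 7.14 g/cm³ = 8.462 g·m⁻²·a⁻¹
Ordering by g·m⁻²·a⁻¹: zinc (8.46) > copper (6.41)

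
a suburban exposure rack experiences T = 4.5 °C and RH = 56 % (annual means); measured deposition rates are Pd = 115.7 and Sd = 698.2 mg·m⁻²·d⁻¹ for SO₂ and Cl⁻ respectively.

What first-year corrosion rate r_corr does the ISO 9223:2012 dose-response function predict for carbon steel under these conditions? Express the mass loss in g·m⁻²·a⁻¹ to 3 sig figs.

carbon steel: T≤10 °C ⇒ hinge +0.150·(4.5−10) = -0.8250
  Pd branch = 1.77·Pd^0.52·e^(0.02·RH+f) = 28.12 μm/a
  Sd branch = 0.102·Sd^0.62·e^(0.033·RH+0.04·T) = 44.94 μm/a
  r_corr = 28.12 + 44.94 = 73.06 μm/a
Convert to mass loss: 73.06 μm/a × 7.85 g/cm³ = 573.5 g·m⁻²·a⁻¹

r_corr = 574 g·m⁻²·a⁻¹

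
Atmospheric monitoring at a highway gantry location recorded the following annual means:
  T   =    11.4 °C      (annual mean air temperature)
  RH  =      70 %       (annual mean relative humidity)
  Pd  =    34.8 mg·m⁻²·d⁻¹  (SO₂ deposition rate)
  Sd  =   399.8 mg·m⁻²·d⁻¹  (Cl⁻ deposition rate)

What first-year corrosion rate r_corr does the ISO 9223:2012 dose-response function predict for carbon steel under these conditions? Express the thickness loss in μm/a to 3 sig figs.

carbon steel: f(T) = -0.054·(T−10) [T>10 °C] = -0.0756
  Pd branch = 1.77·Pd^0.52·e^(0.02·RH+f) = 42.15 μm/a
  Sd branch = 0.102·Sd^0.62·e^(0.033·RH+0.04·T) = 66.53 μm/a
  r_corr = 42.15 + 66.53 = 108.7 μm/a

r_corr = 109 μm/a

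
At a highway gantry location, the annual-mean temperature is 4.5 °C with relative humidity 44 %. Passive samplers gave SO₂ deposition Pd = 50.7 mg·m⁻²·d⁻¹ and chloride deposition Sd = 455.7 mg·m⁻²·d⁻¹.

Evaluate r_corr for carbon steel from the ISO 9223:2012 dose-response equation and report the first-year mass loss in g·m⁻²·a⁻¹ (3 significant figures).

carbon steel: T≤10 °C ⇒ hinge +0.150·(4.5−10) = -0.8250
  sulphur-dioxide contribution → 14.4 μm/a
  chloride contribution → 23.21 μm/a
  total first-year rate 37.62 μm/a
Convert to mass loss: 37.62 μm/a × 7.85 g/cm³ = 295.3 g·m⁻²·a⁻¹

r_corr = 295 g·m⁻²·a⁻¹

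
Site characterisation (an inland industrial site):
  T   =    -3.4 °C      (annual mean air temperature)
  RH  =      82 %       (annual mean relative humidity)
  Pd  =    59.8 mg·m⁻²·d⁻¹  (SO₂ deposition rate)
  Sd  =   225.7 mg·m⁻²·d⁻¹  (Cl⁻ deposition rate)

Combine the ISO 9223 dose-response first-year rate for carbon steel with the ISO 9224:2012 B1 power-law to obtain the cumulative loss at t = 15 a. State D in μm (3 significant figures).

carbon steel: f(T) = +0.150·(T−10) [T≤10 °C] = -2.0100
  SO₂ term: 1.77·59.8^0.52·exp(0.02·82-2.0100) = 10.26
  Cl⁻ term: 0.102·225.7^0.62·exp(0.033·82+0.04·-3.4) = 38.36
  r_corr = 10.26 + 38.36 = 48.62 μm/a
Long-term exponent b (ISO 9224 Table 2, B1) = 0.523
  D(15) = 48.62 × 15^0.523 = 48.62 × 4.122 = 200.4 μm

D(15) = 200 μm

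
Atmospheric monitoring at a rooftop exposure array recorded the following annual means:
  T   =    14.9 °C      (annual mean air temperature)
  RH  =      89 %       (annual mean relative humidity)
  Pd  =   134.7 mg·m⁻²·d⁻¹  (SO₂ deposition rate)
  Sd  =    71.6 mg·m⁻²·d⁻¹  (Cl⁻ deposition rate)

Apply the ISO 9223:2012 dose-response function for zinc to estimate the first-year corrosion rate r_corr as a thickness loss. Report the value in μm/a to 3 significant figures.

zinc: T>10 °C ⇒ hinge -0.071·(14.9−10) = -0.3479
  Pd branch = 0.0129·Pd^0.44·e^(0.046·RH+f) = 4.725 μm/a
  Sd branch = 0.0175·Sd^0.57·e^(0.008·RH+0.085·T) = 1.444 μm/a
  sum: 4.725 + 1.444 → r_corr = 6.169 μm/a

r_corr = 6.17 μm/a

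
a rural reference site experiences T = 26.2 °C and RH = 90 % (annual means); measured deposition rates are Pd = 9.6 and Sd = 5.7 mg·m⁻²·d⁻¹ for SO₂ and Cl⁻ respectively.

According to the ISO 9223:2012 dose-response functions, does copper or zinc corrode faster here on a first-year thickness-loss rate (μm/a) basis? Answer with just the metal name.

copper: T>10 °C ⇒ hinge -0.080·(26.2−10) = -1.2960
  Pd branch = 0.0053·Pd^0.26·e^(0.059·RH+f) = 0.5284 μm/a
  Cl⁻ term: 0.01025·5.7^0.27·exp(0.036·90+0.049·26.2) = 1.512
  r_corr = 0.5284 + 1.512 = 2.04 μm/a
zinc: T>10 °C ⇒ hinge -0.071·(26.2−10) = -1.1502
  Pd branch = 0.0129·Pd^0.44·e^(0.046·RH+f) = 0.6938 μm/a
  Sd branch = 0.0175·Sd^0.57·e^(0.008·RH+0.085·T) = 0.899 μm/a
  r_corr = 0.6938 + 0.899 = 1.593 μm/a
Ordering by μm/a: copper (2.04) > zinc (1.59)

copper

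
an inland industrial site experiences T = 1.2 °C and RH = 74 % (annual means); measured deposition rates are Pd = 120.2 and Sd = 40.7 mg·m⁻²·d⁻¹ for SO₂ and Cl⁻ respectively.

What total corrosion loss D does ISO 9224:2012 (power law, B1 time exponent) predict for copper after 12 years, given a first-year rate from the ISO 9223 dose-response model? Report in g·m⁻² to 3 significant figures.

D(12) = 42.4 g·m⁻²

copper: temperature factor f = +0.126·(-8.8) = -1.1088
  sulphur-dioxide contribution → 0.4782 μm/a
  chloride contribution → 0.4244 μm/a
  total first-year rate 0.9027 μm/a
Long-term exponent b (ISO 9224 Table 2, B1) = 0.667
  D(12) = 0.9027 × 12^0.667 = 0.9027 × 5.246 = 4.735 μm
  Mass loss = 4.735 μm × 8.96 g/cm³ = 42.43 g·m⁻²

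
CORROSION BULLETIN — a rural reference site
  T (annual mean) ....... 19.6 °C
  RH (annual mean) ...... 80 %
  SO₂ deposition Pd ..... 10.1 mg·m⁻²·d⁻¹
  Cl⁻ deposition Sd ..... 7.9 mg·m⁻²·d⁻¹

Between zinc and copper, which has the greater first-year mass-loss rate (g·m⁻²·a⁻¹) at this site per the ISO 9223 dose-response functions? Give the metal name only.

zinc: T>10 °C ⇒ hinge -0.071·(19.6−10) = -0.6816
  Pd branch = 0.0129·Pd^0.44·e^(0.046·RH+f) = 0.7156 μm/a
  Cl⁻ term: 0.0175·7.9^0.57·exp(0.008·80+0.085·19.6) = 0.5704
  r_corr = 0.7156 + 0.5704 = 1.286 μm/a
  mass loss = 1.286 μm/a × 7.14 g/cm³ = 9.182 g·m⁻²·a⁻¹
copper: temperature factor f = -0.080·(9.6) = -0.7680
  SO₂ term: 0.0053·10.1^0.26·exp(0.059·80-0.7680) = 0.5032
  Sd branch = 0.01025·Sd^0.27·e^(0.036·RH+0.049·T) = 0.8336 μm/a
  r_corr = 0.5032 + 0.8336 = 1.337 μm/a
  mass loss = 1.337 μm/a × 8.96 g/cm³ = 11.98 g·m⁻²·a⁻¹
Ordering by g·m⁻²·a⁻¹: copper (12) > zinc (9.18)

copper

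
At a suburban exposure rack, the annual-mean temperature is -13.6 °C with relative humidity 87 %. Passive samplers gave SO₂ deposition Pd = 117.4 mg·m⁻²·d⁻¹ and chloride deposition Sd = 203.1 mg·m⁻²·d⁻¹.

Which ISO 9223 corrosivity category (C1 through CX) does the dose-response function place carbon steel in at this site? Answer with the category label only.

carbon steel: f(T) = +0.150·(T−10) [T≤10 °C] = -3.5400
  sulphur-dioxide contribution → 3.487 μm/a
  chloride contribution → 28.18 μm/a
  ⇒ r_corr(carbon steel) = 31.67 μm/a
ISO 9223 Table 2 (carbon steel): 25 < 31.7 ≤ 50 μm/a ⇒ C3

C3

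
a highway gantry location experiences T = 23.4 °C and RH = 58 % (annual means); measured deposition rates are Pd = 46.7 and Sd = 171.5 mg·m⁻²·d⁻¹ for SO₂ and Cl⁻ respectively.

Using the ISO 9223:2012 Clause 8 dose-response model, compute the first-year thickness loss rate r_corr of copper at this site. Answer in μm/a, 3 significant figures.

r_corr = 1.20 μm/a

copper: T>10 °C ⇒ hinge -0.080·(23.4−10) = -1.0720
  sulphur-dioxide contribution → 0.151 μm/a
  chloride contribution → 1.044 μm/a
  total first-year rate 1.195 μm/a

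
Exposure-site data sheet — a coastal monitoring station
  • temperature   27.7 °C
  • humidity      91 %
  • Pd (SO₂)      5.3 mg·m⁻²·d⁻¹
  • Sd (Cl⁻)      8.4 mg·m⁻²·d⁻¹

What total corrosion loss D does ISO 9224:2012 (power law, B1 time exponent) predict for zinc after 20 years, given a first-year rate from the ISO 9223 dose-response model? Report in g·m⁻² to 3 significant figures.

D(20) = 146 g·m⁻²

zinc: f(T) = -0.071·(T−10) [T>10 °C] = -1.2567
  Pd branch = 0.0129·Pd^0.44·e^(0.046·RH+f) = 0.5029 μm/a
  Cl⁻ term: 0.0175·8.4^0.57·exp(0.008·91+0.085·27.7) = 1.284
  r_corr = 0.5029 + 1.284 = 1.787 μm/a
Long-term exponent b (ISO 9224 Table 2, B1) = 0.813
  D(20) = 1.787 × 20^0.813 = 1.787 × 11.42 = 20.41 μm
  Mass loss = 20.41 μm × 7.14 g/cm³ = 145.7 g·m⁻²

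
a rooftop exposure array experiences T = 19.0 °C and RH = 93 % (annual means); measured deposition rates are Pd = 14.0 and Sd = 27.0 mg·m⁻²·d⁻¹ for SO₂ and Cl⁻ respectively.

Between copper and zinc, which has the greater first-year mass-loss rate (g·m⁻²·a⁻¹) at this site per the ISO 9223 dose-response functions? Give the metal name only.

copper

copper: T>10 °C ⇒ hinge -0.080·(19.0−10) = -0.7200
  Pd branch = 0.0053·Pd^0.26·e^(0.059·RH+f) = 1.238 μm/a
  Cl⁻ term: 0.01025·27.0^0.27·exp(0.036·93+0.049·19.0) = 1.801
  r_corr = 1.238 + 1.801 = 3.039 μm/a
  mass loss = 3.039 μm/a × 8.96 g/cm³ = 27.23 g·m⁻²·a⁻¹
zinc: T>10 °C ⇒ hinge -0.071·(19.0−10) = -0.6390
  Pd branch = 0.0129·Pd^0.44·e^(0.046·RH+f) = 1.568 μm/a
  Sd branch = 0.0175·Sd^0.57·e^(0.008·RH+0.085·T) = 1.212 μm/a
  r_corr = 1.568 + 1.212 = 2.78 μm/a
  mass loss = 2.78 μm/a × 7.14 g/cm³ = 19.85 g·m⁻²·a⁻¹
Ordering by g·m⁻²·a⁻¹: copper (27.2) > zinc (19.8)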